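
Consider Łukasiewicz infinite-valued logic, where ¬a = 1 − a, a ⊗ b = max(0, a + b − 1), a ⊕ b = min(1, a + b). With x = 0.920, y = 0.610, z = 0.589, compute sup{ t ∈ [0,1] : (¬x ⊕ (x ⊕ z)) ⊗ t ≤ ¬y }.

¬x = 1 − 0.920 = 0.080
x ⊕ z = min(1, 0.920 + 0.589) = min(1, 1.509) = 1.000
¬x ⊕ (x ⊕ z) = min(1, 0.080 + 1.000) = min(1, 1.080) = 1.000
So the left factor is ¬x ⊕ (x ⊕ z) = 1.000.
¬y = 1 − 0.610 = 0.390
So the right-hand bound is ¬y = 0.390.
The residuum of the Łukasiewicz t-norm gives the supremum: min(1, 1 − 1.000 + 0.390).
1 − 1.000 + 0.390 = 0.390, so t = min(1, 0.390) = 0.390.
Check: 1.000 ⊗ 0.390 = max(0, 0.390) = 0.390 ≤ 0.390.

0.390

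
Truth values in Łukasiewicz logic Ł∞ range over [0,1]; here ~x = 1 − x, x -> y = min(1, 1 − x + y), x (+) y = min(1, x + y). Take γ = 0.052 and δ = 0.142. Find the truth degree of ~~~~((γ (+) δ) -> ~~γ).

0.858

γ (+) δ = min(1, 0.052 + 0.142) = min(1, 0.194) = 0.194
~γ = 1 − 0.052 = 0.948
~~γ = 1 − 0.948 = 0.052
(γ (+) δ) -> ~~γ = min(1, 1 − 0.194 + 0.052) = min(1, 0.858) = 0.858
~((γ (+) δ) -> ~~γ) = 1 − 0.858 = 0.142
~~((γ (+) δ) -> ~~γ) = 1 − 0.142 = 0.858
~~~((γ (+) δ) -> ~~γ) = 1 − 0.858 = 0.142
~~~~((γ (+) δ) -> ~~γ) = 1 − 0.142 = 0.858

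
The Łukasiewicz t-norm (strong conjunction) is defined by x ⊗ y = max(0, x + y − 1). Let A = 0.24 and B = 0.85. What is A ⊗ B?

A ⊗ B = max(0, 0.24 + 0.85 − 1) = max(0, 0.09) = 0.09
For comparison, the Gödel (minimum) t-norm min(x, y) would give 0.24.

0.09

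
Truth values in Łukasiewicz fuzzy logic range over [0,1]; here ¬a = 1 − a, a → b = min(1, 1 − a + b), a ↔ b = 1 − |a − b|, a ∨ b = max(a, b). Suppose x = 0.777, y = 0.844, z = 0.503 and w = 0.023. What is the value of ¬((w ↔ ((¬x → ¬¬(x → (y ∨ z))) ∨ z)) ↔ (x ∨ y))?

0.821

¬x = 1 − 0.777 = 0.223
y ∨ z = max(0.844, 0.503) = 0.844
x → (y ∨ z) = min(1, 1 − 0.777 + 0.844) = min(1, 1.067) = 1.000
¬(x → (y ∨ z)) = 1 − 1.000 = 0.000
¬¬(x → (y ∨ z)) = 1 − 0.000 = 1.000
¬x → ¬¬(x → (y ∨ z)) = min(1, 1 − 0.223 + 1.000) = min(1, 1.777) = 1.000
(¬x → ¬¬(x → (y ∨ z))) ∨ z = max(1.000, 0.503) = 1.000
w ↔ ((¬x → ¬¬(x → (y ∨ z))) ∨ z) = 1 − |0.023 − 1.000| = 1 − 0.977 = 0.023
x ∨ y = max(0.777, 0.844) = 0.844
(w ↔ ((¬x → ¬¬(x → (y ∨ z))) ∨ z)) ↔ (x ∨ y) = 1 − |0.023 − 0.844| = 1 − 0.821 = 0.179
¬((w ↔ ((¬x → ¬¬(x → (y ∨ z))) ∨ z)) ↔ (x ∨ y)) = 1 − 0.179 = 0.821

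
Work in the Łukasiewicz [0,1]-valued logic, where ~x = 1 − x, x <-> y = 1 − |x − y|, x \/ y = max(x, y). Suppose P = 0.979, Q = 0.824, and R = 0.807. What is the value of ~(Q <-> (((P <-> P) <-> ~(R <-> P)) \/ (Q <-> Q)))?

P <-> P = 1 − |0.979 − 0.979| = 1 − 0.000 = 1.000
R <-> P = 1 − |0.807 − 0.979| = 1 − 0.172 = 0.828
~(R <-> P) = 1 − 0.828 = 0.172
(P <-> P) <-> ~(R <-> P) = 1 − |1.000 − 0.172| = 1 − 0.828 = 0.172
Q <-> Q = 1 − |0.824 − 0.824| = 1 − 0.000 = 1.000
((P <-> P) <-> ~(R <-> P)) \/ (Q <-> Q) = max(0.172, 1.000) = 1.000
Q <-> (((P <-> P) <-> ~(R <-> P)) \/ (Q <-> Q)) = 1 − |0.824 − 1.000| = 1 − 0.176 = 0.824
~(Q <-> (((P <-> P) <-> ~(R <-> P)) \/ (Q <-> Q))) = 1 − 0.824 = 0.176

0.176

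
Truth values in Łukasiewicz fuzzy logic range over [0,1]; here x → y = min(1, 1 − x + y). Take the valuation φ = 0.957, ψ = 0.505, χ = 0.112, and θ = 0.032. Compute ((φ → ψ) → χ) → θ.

0.468

φ → ψ = min(1, 1 − 0.957 + 0.505) = min(1, 0.548) = 0.548
(φ → ψ) → χ = min(1, 1 − 0.548 + 0.112) = min(1, 0.564) = 0.564
((φ → ψ) → χ) → θ = min(1, 1 − 0.564 + 0.032) = min(1, 0.468) = 0.468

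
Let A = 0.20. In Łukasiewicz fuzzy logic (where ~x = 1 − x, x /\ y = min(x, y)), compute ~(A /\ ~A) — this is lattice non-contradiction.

0.80

~A = 1 − 0.20 = 0.80
A /\ ~A = min(0.20, 0.80) = 0.20
~(A /\ ~A) = 1 − 0.20 = 0.80
(The value 0.80 < 1 shows this instance is not satisfied; not a Ł∞-tautology — its value is 1 − min(a, 1−a).)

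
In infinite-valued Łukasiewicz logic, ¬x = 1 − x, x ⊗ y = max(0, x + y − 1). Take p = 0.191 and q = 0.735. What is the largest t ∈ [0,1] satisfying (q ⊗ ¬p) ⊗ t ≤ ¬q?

¬p = 1 − 0.191 = 0.809
q ⊗ ¬p = max(0, 0.735 + 0.809 − 1) = max(0, 0.544) = 0.544
So the left factor is q ⊗ ¬p = 0.544.
¬q = 1 − 0.735 = 0.265
So the right-hand bound is ¬q = 0.265.
The residuum of the Łukasiewicz t-norm gives the supremum: min(1, 1 − 0.544 + 0.265).
1 − 0.544 + 0.265 = 0.721, so t = min(1, 0.721) = 0.721.
Check: 0.544 ⊗ 0.721 = max(0, 0.265) = 0.265 ≤ 0.265.

0.721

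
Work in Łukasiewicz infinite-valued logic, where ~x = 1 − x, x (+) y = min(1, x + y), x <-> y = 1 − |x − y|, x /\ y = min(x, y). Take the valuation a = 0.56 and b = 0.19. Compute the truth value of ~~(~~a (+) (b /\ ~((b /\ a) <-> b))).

~a = 1 − 0.56 = 0.44
~~a = 1 − 0.44 = 0.56
b /\ a = min(0.19, 0.56) = 0.19
(b /\ a) <-> b = 1 − |0.19 − 0.19| = 1 − 0.00 = 1.00
~((b /\ a) <-> b) = 1 − 1.00 = 0.00
b /\ ~((b /\ a) <-> b) = min(0.19, 0.00) = 0.00
~~a (+) (b /\ ~((b /\ a) <-> b)) = min(1, 0.56 + 0.00) = min(1, 0.56) = 0.56
~(~~a (+) (b /\ ~((b /\ a) <-> b))) = 1 − 0.56 = 0.44
~~(~~a (+) (b /\ ~((b /\ a) <-> b))) = 1 − 0.44 = 0.56

0.56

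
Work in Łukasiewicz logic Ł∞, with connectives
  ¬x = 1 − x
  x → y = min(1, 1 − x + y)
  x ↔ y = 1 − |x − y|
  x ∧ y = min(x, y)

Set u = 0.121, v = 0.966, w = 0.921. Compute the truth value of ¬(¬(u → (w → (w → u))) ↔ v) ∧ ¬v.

w → u = min(1, 1 − 0.921 + 0.121) = min(1, 0.200) = 0.200
w → (w → u) = min(1, 1 − 0.921 + 0.200) = min(1, 0.279) = 0.279
u → (w → (w → u)) = min(1, 1 − 0.121 + 0.279) = min(1, 1.158) = 1.000
¬(u → (w → (w → u))) = 1 − 1.000 = 0.000
¬(u → (w → (w → u))) ↔ v = 1 − |0.000 − 0.966| = 1 − 0.966 = 0.034
¬(¬(u → (w → (w → u))) ↔ v) = 1 − 0.034 = 0.966
¬v = 1 − 0.966 = 0.034
¬(¬(u → (w → (w → u))) ↔ v) ∧ ¬v = min(0.966, 0.034) = 0.034

0.034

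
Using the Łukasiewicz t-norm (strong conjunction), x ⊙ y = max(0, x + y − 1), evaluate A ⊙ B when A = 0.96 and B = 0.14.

A ⊙ B = max(0, 0.96 + 0.14 − 1) = max(0, 0.10) = 0.10
For comparison, the Gödel (minimum) t-norm min(x, y) would give 0.14.

0.10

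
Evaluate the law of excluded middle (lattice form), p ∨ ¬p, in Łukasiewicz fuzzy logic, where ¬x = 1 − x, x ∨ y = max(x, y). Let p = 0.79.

¬p = 1 − 0.79 = 0.21
p ∨ ¬p = max(0.79, 0.21) = 0.79
(The value 0.79 < 1 shows this instance is not satisfied; not a Ł∞-tautology — its value is max(a, 1−a).)

0.79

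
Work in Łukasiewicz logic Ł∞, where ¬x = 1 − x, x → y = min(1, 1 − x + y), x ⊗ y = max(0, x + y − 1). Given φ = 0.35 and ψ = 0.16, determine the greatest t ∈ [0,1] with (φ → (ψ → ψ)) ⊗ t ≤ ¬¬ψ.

0.16

ψ → ψ = min(1, 1 − 0.16 + 0.16) = min(1, 1.00) = 1.00
φ → (ψ → ψ) = min(1, 1 − 0.35 + 1.00) = min(1, 1.65) = 1.00
So the left factor is φ → (ψ → ψ) = 1.00.
¬ψ = 1 − 0.16 = 0.84
¬¬ψ = 1 − 0.84 = 0.16
So the right-hand bound is ¬¬ψ = 0.16.
The residuum of the Łukasiewicz t-norm gives the supremum: min(1, 1 − 1.00 + 0.16).
1 − 1.00 + 0.16 = 0.16, so t = min(1, 0.16) = 0.16.
Check: 1.00 ⊗ 0.16 = max(0, 0.16) = 0.16 ≤ 0.16.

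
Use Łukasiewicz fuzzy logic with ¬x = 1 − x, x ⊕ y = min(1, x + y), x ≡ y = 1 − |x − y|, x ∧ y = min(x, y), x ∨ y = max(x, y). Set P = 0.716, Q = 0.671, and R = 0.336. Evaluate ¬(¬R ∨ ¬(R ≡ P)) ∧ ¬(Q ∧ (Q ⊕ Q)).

¬R = 1 − 0.336 = 0.664
R ≡ P = 1 − |0.336 − 0.716| = 1 − 0.380 = 0.620
¬(R ≡ P) = 1 − 0.620 = 0.380
¬R ∨ ¬(R ≡ P) = max(0.664, 0.380) = 0.664
¬(¬R ∨ ¬(R ≡ P)) = 1 − 0.664 = 0.336
Q ⊕ Q = min(1, 0.671 + 0.671) = min(1, 1.342) = 1.000
Q ∧ (Q ⊕ Q) = min(0.671, 1.000) = 0.671
¬(Q ∧ (Q ⊕ Q)) = 1 − 0.671 = 0.329
¬(¬R ∨ ¬(R ≡ P)) ∧ ¬(Q ∧ (Q ⊕ Q)) = min(0.336, 0.329) = 0.329

0.329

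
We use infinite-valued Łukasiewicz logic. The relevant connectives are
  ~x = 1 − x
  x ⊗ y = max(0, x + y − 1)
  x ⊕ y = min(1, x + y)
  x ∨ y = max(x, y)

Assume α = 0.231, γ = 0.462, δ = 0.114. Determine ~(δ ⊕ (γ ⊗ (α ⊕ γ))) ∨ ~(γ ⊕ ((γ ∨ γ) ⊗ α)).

α ⊕ γ = min(1, 0.231 + 0.462) = min(1, 0.693) = 0.693
γ ⊗ (α ⊕ γ) = max(0, 0.462 + 0.693 − 1) = max(0, 0.155) = 0.155
δ ⊕ (γ ⊗ (α ⊕ γ)) = min(1, 0.114 + 0.155) = min(1, 0.269) = 0.269
~(δ ⊕ (γ ⊗ (α ⊕ γ))) = 1 − 0.269 = 0.731
γ ∨ γ = max(0.462, 0.462) = 0.462
(γ ∨ γ) ⊗ α = max(0, 0.462 + 0.231 − 1) = max(0, -0.307) = 0.000
γ ⊕ ((γ ∨ γ) ⊗ α) = min(1, 0.462 + 0.000) = min(1, 0.462) = 0.462
~(γ ⊕ ((γ ∨ γ) ⊗ α)) = 1 − 0.462 = 0.538
~(δ ⊕ (γ ⊗ (α ⊕ γ))) ∨ ~(γ ⊕ ((γ ∨ γ) ⊗ α)) = max(0.731, 0.538) = 0.731

0.731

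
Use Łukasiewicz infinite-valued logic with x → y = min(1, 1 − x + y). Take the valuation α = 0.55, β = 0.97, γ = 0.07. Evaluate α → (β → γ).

0.55

β → γ = min(1, 1 − 0.97 + 0.07) = min(1, 0.10) = 0.10
α → (β → γ) = min(1, 1 − 0.55 + 0.10) = min(1, 0.55) = 0.55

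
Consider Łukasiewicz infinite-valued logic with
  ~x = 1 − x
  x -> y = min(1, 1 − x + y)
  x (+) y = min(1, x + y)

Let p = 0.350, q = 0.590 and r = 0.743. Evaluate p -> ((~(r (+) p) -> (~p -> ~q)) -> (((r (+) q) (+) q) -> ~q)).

r (+) p = min(1, 0.743 + 0.350) = min(1, 1.093) = 1.000
~(r (+) p) = 1 − 1.000 = 0.000
~p = 1 − 0.350 = 0.650
~q = 1 − 0.590 = 0.410
~p -> ~q = min(1, 1 − 0.650 + 0.410) = min(1, 0.760) = 0.760
~(r (+) p) -> (~p -> ~q) = min(1, 1 − 0.000 + 0.760) = min(1, 1.760) = 1.000
r (+) q = min(1, 0.743 + 0.590) = min(1, 1.333) = 1.000
(r (+) q) (+) q = min(1, 1.000 + 0.590) = min(1, 1.590) = 1.000
((r (+) q) (+) q) -> ~q = min(1, 1 − 1.000 + 0.410) = min(1, 0.410) = 0.410
(~(r (+) p) -> (~p -> ~q)) -> (((r (+) q) (+) q) -> ~q) = min(1, 1 − 1.000 + 0.410) = min(1, 0.410) = 0.410
p -> ((~(r (+) p) -> (~p -> ~q)) -> (((r (+) q) (+) q) -> ~q)) = min(1, 1 − 0.350 + 0.410) = min(1, 1.060) = 1.000

1.000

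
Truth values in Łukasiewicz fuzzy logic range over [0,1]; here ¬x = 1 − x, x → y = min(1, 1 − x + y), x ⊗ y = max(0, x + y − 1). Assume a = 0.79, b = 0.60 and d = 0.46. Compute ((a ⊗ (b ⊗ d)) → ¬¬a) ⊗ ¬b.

0.40

b ⊗ d = max(0, 0.60 + 0.46 − 1) = max(0, 0.06) = 0.06
a ⊗ (b ⊗ d) = max(0, 0.79 + 0.06 − 1) = max(0, -0.15) = 0.00
¬a = 1 − 0.79 = 0.21
¬¬a = 1 − 0.21 = 0.79
(a ⊗ (b ⊗ d)) → ¬¬a = min(1, 1 − 0.00 + 0.79) = min(1, 1.79) = 1.00
¬b = 1 − 0.60 = 0.40
((a ⊗ (b ⊗ d)) → ¬¬a) ⊗ ¬b = max(0, 1.00 + 0.40 − 1) = max(0, 0.40) = 0.40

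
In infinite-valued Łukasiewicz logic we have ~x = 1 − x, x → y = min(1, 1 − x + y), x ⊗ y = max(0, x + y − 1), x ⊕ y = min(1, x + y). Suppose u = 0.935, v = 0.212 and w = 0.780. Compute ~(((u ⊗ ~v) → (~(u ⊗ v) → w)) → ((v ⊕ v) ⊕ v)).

0.364

~v = 1 − 0.212 = 0.788
u ⊗ ~v = max(0, 0.935 + 0.788 − 1) = max(0, 0.723) = 0.723
u ⊗ v = max(0, 0.935 + 0.212 − 1) = max(0, 0.147) = 0.147
~(u ⊗ v) = 1 − 0.147 = 0.853
~(u ⊗ v) → w = min(1, 1 − 0.853 + 0.780) = min(1, 0.927) = 0.927
(u ⊗ ~v) → (~(u ⊗ v) → w) = min(1, 1 − 0.723 + 0.927) = min(1, 1.204) = 1.000
v ⊕ v = min(1, 0.212 + 0.212) = min(1, 0.424) = 0.424
(v ⊕ v) ⊕ v = min(1, 0.424 + 0.212) = min(1, 0.636) = 0.636
((u ⊗ ~v) → (~(u ⊗ v) → w)) → ((v ⊕ v) ⊕ v) = min(1, 1 − 1.000 + 0.636) = min(1, 0.636) = 0.636
~(((u ⊗ ~v) → (~(u ⊗ v) → w)) → ((v ⊕ v) ⊕ v)) = 1 − 0.636 = 0.364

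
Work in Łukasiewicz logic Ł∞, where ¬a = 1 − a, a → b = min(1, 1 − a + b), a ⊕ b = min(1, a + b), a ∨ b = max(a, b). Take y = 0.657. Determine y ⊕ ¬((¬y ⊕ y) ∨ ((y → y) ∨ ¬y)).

¬y = 1 − 0.657 = 0.343
¬y ⊕ y = min(1, 0.343 + 0.657) = min(1, 1.000) = 1.000
y → y = min(1, 1 − 0.657 + 0.657) = min(1, 1.000) = 1.000
(y → y) ∨ ¬y = max(1.000, 0.343) = 1.000
(¬y ⊕ y) ∨ ((y → y) ∨ ¬y) = max(1.000, 1.000) = 1.000
¬((¬y ⊕ y) ∨ ((y → y) ∨ ¬y)) = 1 − 1.000 = 0.000
y ⊕ ¬((¬y ⊕ y) ∨ ((y → y) ∨ ¬y)) = min(1, 0.657 + 0.000) = min(1, 0.657) = 0.657

0.657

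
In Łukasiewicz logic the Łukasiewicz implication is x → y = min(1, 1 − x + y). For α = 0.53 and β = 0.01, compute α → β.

0.48

α → β = min(1, 1 − 0.53 + 0.01) = min(1, 0.48) = 0.48
For comparison, the Gödel implication (1 if x ≤ y else y) would give 0.01.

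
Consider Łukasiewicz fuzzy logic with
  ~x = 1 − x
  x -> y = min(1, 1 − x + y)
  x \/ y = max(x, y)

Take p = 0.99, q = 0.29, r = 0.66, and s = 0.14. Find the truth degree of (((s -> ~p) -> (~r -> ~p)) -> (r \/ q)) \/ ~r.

~p = 1 − 0.99 = 0.01
s -> ~p = min(1, 1 − 0.14 + 0.01) = min(1, 0.87) = 0.87
~r = 1 − 0.66 = 0.34
~r -> ~p = min(1, 1 − 0.34 + 0.01) = min(1, 0.67) = 0.67
(s -> ~p) -> (~r -> ~p) = min(1, 1 − 0.87 + 0.67) = min(1, 0.80) = 0.80
r \/ q = max(0.66, 0.29) = 0.66
((s -> ~p) -> (~r -> ~p)) -> (r \/ q) = min(1, 1 − 0.80 + 0.66) = min(1, 0.86) = 0.86
(((s -> ~p) -> (~r -> ~p)) -> (r \/ q)) \/ ~r = max(0.86, 0.34) = 0.86

0.86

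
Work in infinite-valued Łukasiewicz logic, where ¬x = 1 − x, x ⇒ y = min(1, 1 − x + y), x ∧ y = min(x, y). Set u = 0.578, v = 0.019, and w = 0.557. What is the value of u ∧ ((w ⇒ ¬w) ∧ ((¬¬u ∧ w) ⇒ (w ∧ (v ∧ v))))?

0.462

¬w = 1 − 0.557 = 0.443
w ⇒ ¬w = min(1, 1 − 0.557 + 0.443) = min(1, 0.886) = 0.886
¬u = 1 − 0.578 = 0.422
¬¬u = 1 − 0.422 = 0.578
¬¬u ∧ w = min(0.578, 0.557) = 0.557
v ∧ v = min(0.019, 0.019) = 0.019
w ∧ (v ∧ v) = min(0.557, 0.019) = 0.019
(¬¬u ∧ w) ⇒ (w ∧ (v ∧ v)) = min(1, 1 − 0.557 + 0.019) = min(1, 0.462) = 0.462
(w ⇒ ¬w) ∧ ((¬¬u ∧ w) ⇒ (w ∧ (v ∧ v))) = min(0.886, 0.462) = 0.462
u ∧ ((w ⇒ ¬w) ∧ ((¬¬u ∧ w) ⇒ (w ∧ (v ∧ v)))) = min(0.578, 0.462) = 0.462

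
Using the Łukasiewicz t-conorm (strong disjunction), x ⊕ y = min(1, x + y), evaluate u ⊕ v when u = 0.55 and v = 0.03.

u ⊕ v = min(1, 0.55 + 0.03) = min(1, 0.58) = 0.58
For comparison, the Gödel t-conorm max(x, y) would give 0.55.

0.58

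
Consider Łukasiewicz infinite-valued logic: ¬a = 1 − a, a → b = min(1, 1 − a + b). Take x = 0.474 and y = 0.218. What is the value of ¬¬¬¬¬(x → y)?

0.256

x → y = min(1, 1 − 0.474 + 0.218) = min(1, 0.744) = 0.744
¬(x → y) = 1 − 0.744 = 0.256
¬¬(x → y) = 1 − 0.256 = 0.744
¬¬¬(x → y) = 1 − 0.744 = 0.256
¬¬¬¬(x → y) = 1 − 0.256 = 0.744
¬¬¬¬¬(x → y) = 1 − 0.744 = 0.256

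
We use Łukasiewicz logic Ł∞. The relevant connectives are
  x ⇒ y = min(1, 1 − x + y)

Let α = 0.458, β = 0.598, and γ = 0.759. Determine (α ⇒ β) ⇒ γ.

α ⇒ β = min(1, 1 − 0.458 + 0.598) = min(1, 1.140) = 1.000
(α ⇒ β) ⇒ γ = min(1, 1 − 1.000 + 0.759) = min(1, 0.759) = 0.759

0.759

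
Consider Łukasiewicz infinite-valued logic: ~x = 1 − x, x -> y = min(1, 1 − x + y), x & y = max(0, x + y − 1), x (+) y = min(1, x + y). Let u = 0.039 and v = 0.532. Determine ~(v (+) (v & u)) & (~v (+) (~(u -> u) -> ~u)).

0.468

v & u = max(0, 0.532 + 0.039 − 1) = max(0, -0.429) = 0.000
v (+) (v & u) = min(1, 0.532 + 0.000) = min(1, 0.532) = 0.532
~(v (+) (v & u)) = 1 − 0.532 = 0.468
~v = 1 − 0.532 = 0.468
u -> u = min(1, 1 − 0.039 + 0.039) = min(1, 1.000) = 1.000
~(u -> u) = 1 − 1.000 = 0.000
~u = 1 − 0.039 = 0.961
~(u -> u) -> ~u = min(1, 1 − 0.000 + 0.961) = min(1, 1.961) = 1.000
~v (+) (~(u -> u) -> ~u) = min(1, 0.468 + 1.000) = min(1, 1.468) = 1.000
~(v (+) (v & u)) & (~v (+) (~(u -> u) -> ~u)) = max(0, 0.468 + 1.000 − 1) = max(0, 0.468) = 0.468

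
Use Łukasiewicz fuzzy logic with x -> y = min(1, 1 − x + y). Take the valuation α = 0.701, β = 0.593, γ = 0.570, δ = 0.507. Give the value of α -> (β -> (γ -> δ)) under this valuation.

γ -> δ = min(1, 1 − 0.570 + 0.507) = min(1, 0.937) = 0.937
β -> (γ -> δ) = min(1, 1 − 0.593 + 0.937) = min(1, 1.344) = 1.000
α -> (β -> (γ -> δ)) = min(1, 1 − 0.701 + 1.000) = min(1, 1.299) = 1.000

1.000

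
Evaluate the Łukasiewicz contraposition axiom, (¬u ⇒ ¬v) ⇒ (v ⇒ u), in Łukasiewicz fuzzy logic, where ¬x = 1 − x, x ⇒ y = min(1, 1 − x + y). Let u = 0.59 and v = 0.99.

1.00

¬u = 1 − 0.59 = 0.41
¬v = 1 − 0.99 = 0.01
¬u ⇒ ¬v = min(1, 1 − 0.41 + 0.01) = min(1, 0.60) = 0.60
v ⇒ u = min(1, 1 − 0.99 + 0.59) = min(1, 0.60) = 0.60
(¬u ⇒ ¬v) ⇒ (v ⇒ u) = min(1, 1 − 0.60 + 0.60) = min(1, 1.00) = 1.00
(As expected: an axiom of Ł∞, always 1.)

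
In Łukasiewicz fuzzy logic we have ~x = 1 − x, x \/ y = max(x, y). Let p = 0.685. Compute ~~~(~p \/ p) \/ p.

0.685

~p = 1 − 0.685 = 0.315
~p \/ p = max(0.315, 0.685) = 0.685
~(~p \/ p) = 1 − 0.685 = 0.315
~~(~p \/ p) = 1 − 0.315 = 0.685
~~~(~p \/ p) = 1 − 0.685 = 0.315
~~~(~p \/ p) \/ p = max(0.315, 0.685) = 0.685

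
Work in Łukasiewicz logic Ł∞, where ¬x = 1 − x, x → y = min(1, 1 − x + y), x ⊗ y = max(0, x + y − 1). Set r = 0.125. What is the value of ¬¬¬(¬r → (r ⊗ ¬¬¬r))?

0.875

¬r = 1 − 0.125 = 0.875
¬¬r = 1 − 0.875 = 0.125
¬¬¬r = 1 − 0.125 = 0.875
r ⊗ ¬¬¬r = max(0, 0.125 + 0.875 − 1) = max(0, 0.000) = 0.000
¬r → (r ⊗ ¬¬¬r) = min(1, 1 − 0.875 + 0.000) = min(1, 0.125) = 0.125
¬(¬r → (r ⊗ ¬¬¬r)) = 1 − 0.125 = 0.875
¬¬(¬r → (r ⊗ ¬¬¬r)) = 1 − 0.875 = 0.125
¬¬¬(¬r → (r ⊗ ¬¬¬r)) = 1 − 0.125 = 0.875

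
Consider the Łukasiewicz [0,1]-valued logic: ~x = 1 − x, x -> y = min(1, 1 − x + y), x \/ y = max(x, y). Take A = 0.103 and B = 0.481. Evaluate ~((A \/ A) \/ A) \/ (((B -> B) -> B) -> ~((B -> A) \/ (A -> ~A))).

A \/ A = max(0.103, 0.103) = 0.103
(A \/ A) \/ A = max(0.103, 0.103) = 0.103
~((A \/ A) \/ A) = 1 − 0.103 = 0.897
B -> B = min(1, 1 − 0.481 + 0.481) = min(1, 1.000) = 1.000
(B -> B) -> B = min(1, 1 − 1.000 + 0.481) = min(1, 0.481) = 0.481
B -> A = min(1, 1 − 0.481 + 0.103) = min(1, 0.622) = 0.622
~A = 1 − 0.103 = 0.897
A -> ~A = min(1, 1 − 0.103 + 0.897) = min(1, 1.794) = 1.000
(B -> A) \/ (A -> ~A) = max(0.622, 1.000) = 1.000
~((B -> A) \/ (A -> ~A)) = 1 − 1.000 = 0.000
((B -> B) -> B) -> ~((B -> A) \/ (A -> ~A)) = min(1, 1 − 0.481 + 0.000) = min(1, 0.519) = 0.519
~((A \/ A) \/ A) \/ (((B -> B) -> B) -> ~((B -> A) \/ (A -> ~A))) = max(0.897, 0.519) = 0.897

0.897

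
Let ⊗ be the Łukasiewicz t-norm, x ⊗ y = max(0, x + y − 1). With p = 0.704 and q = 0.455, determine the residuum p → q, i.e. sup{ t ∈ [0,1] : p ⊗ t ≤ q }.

The residuum of the Łukasiewicz t-norm gives the supremum: min(1, 1 − 0.704 + 0.455).
1 − 0.704 + 0.455 = 0.751, so t = min(1, 0.751) = 0.751.
Check: 0.704 ⊗ 0.751 = max(0, 0.455) = 0.455 ≤ 0.455.

0.751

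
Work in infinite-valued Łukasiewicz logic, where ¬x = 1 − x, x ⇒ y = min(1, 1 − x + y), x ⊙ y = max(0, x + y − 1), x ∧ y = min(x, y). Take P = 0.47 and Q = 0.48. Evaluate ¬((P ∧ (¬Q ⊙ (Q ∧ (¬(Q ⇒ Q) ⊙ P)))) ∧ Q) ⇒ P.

¬Q = 1 − 0.48 = 0.52
Q ⇒ Q = min(1, 1 − 0.48 + 0.48) = min(1, 1.00) = 1.00
¬(Q ⇒ Q) = 1 − 1.00 = 0.00
¬(Q ⇒ Q) ⊙ P = max(0, 0.00 + 0.47 − 1) = max(0, -0.53) = 0.00
Q ∧ (¬(Q ⇒ Q) ⊙ P) = min(0.48, 0.00) = 0.00
¬Q ⊙ (Q ∧ (¬(Q ⇒ Q) ⊙ P)) = max(0, 0.52 + 0.00 − 1) = max(0, -0.48) = 0.00
P ∧ (¬Q ⊙ (Q ∧ (¬(Q ⇒ Q) ⊙ P))) = min(0.47, 0.00) = 0.00
(P ∧ (¬Q ⊙ (Q ∧ (¬(Q ⇒ Q) ⊙ P)))) ∧ Q = min(0.00, 0.48) = 0.00
¬((P ∧ (¬Q ⊙ (Q ∧ (¬(Q ⇒ Q) ⊙ P)))) ∧ Q) = 1 − 0.00 = 1.00
¬((P ∧ (¬Q ⊙ (Q ∧ (¬(Q ⇒ Q) ⊙ P)))) ∧ Q) ⇒ P = min(1, 1 − 1.00 + 0.47) = min(1, 0.47) = 0.47

0.47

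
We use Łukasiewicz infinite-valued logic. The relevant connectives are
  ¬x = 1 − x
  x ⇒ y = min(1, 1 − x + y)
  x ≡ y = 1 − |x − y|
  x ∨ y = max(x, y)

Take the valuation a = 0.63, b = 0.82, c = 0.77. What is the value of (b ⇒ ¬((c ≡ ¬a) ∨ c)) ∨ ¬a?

¬a = 1 − 0.63 = 0.37
c ≡ ¬a = 1 − |0.77 − 0.37| = 1 − 0.40 = 0.60
(c ≡ ¬a) ∨ c = max(0.60, 0.77) = 0.77
¬((c ≡ ¬a) ∨ c) = 1 − 0.77 = 0.23
b ⇒ ¬((c ≡ ¬a) ∨ c) = min(1, 1 − 0.82 + 0.23) = min(1, 0.41) = 0.41
(b ⇒ ¬((c ≡ ¬a) ∨ c)) ∨ ¬a = max(0.41, 0.37) = 0.41

0.41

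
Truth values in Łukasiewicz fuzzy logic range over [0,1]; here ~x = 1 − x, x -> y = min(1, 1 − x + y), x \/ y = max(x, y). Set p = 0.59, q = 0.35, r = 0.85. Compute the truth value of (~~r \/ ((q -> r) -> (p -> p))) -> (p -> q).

~r = 1 − 0.85 = 0.15
~~r = 1 − 0.15 = 0.85
q -> r = min(1, 1 − 0.35 + 0.85) = min(1, 1.50) = 1.00
p -> p = min(1, 1 − 0.59 + 0.59) = min(1, 1.00) = 1.00
(q -> r) -> (p -> p) = min(1, 1 − 1.00 + 1.00) = min(1, 1.00) = 1.00
~~r \/ ((q -> r) -> (p -> p)) = max(0.85, 1.00) = 1.00
p -> q = min(1, 1 − 0.59 + 0.35) = min(1, 0.76) = 0.76
(~~r \/ ((q -> r) -> (p -> p))) -> (p -> q) = min(1, 1 − 1.00 + 0.76) = min(1, 0.76) = 0.76

0.76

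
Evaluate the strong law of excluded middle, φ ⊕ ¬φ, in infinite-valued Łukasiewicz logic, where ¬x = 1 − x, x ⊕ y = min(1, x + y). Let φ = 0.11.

1.00

¬φ = 1 − 0.11 = 0.89
φ ⊕ ¬φ = min(1, 0.11 + 0.89) = min(1, 1.00) = 1.00
(As expected: always 1 in Ł∞ since a ⊕ (1−a) = 1.)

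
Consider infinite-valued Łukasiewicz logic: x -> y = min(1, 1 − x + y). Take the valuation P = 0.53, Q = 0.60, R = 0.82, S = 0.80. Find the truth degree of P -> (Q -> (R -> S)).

1.00

R -> S = min(1, 1 − 0.82 + 0.80) = min(1, 0.98) = 0.98
Q -> (R -> S) = min(1, 1 − 0.60 + 0.98) = min(1, 1.38) = 1.00
P -> (Q -> (R -> S)) = min(1, 1 − 0.53 + 1.00) = min(1, 1.47) = 1.00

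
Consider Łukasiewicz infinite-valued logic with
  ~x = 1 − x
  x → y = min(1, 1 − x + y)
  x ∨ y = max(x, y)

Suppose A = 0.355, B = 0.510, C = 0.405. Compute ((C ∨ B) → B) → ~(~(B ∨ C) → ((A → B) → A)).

0.135

C ∨ B = max(0.405, 0.510) = 0.510
(C ∨ B) → B = min(1, 1 − 0.510 + 0.510) = min(1, 1.000) = 1.000
B ∨ C = max(0.510, 0.405) = 0.510
~(B ∨ C) = 1 − 0.510 = 0.490
A → B = min(1, 1 − 0.355 + 0.510) = min(1, 1.155) = 1.000
(A → B) → A = min(1, 1 − 1.000 + 0.355) = min(1, 0.355) = 0.355
~(B ∨ C) → ((A → B) → A) = min(1, 1 − 0.490 + 0.355) = min(1, 0.865) = 0.865
~(~(B ∨ C) → ((A → B) → A)) = 1 − 0.865 = 0.135
((C ∨ B) → B) → ~(~(B ∨ C) → ((A → B) → A)) = min(1, 1 − 1.000 + 0.135) = min(1, 0.135) = 0.135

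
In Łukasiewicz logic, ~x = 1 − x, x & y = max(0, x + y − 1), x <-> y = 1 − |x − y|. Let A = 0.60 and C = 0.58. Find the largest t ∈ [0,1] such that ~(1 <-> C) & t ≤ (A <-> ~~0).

1 <-> C = 1 − |1.00 − 0.58| = 1 − 0.42 = 0.58
~(1 <-> C) = 1 − 0.58 = 0.42
So the left factor is ~(1 <-> C) = 0.42.
~0 = 1 − 0.00 = 1.00
~~0 = 1 − 1.00 = 0.00
A <-> ~~0 = 1 − |0.60 − 0.00| = 1 − 0.60 = 0.40
So the right-hand bound is A <-> ~~0 = 0.40.
The residuum of the Łukasiewicz t-norm gives the supremum: min(1, 1 − 0.42 + 0.40).
1 − 0.42 + 0.40 = 0.98, so t = min(1, 0.98) = 0.98.
Check: 0.42 & 0.98 = max(0, 0.40) = 0.40 ≤ 0.40.

0.98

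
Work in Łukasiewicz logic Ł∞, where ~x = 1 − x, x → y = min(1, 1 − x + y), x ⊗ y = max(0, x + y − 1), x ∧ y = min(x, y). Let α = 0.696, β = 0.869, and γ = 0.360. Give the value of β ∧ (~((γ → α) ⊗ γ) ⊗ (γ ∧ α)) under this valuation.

0.000

γ → α = min(1, 1 − 0.360 + 0.696) = min(1, 1.336) = 1.000
(γ → α) ⊗ γ = max(0, 1.000 + 0.360 − 1) = max(0, 0.360) = 0.360
~((γ → α) ⊗ γ) = 1 − 0.360 = 0.640
γ ∧ α = min(0.360, 0.696) = 0.360
~((γ → α) ⊗ γ) ⊗ (γ ∧ α) = max(0, 0.640 + 0.360 − 1) = max(0, 0.000) = 0.000
β ∧ (~((γ → α) ⊗ γ) ⊗ (γ ∧ α)) = min(0.869, 0.000) = 0.000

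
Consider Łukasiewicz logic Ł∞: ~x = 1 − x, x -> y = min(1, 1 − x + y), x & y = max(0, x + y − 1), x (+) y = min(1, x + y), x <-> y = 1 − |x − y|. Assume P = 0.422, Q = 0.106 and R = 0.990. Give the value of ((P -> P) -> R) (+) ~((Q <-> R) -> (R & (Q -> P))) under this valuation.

P -> P = min(1, 1 − 0.422 + 0.422) = min(1, 1.000) = 1.000
(P -> P) -> R = min(1, 1 − 1.000 + 0.990) = min(1, 0.990) = 0.990
Q <-> R = 1 − |0.106 − 0.990| = 1 − 0.884 = 0.116
Q -> P = min(1, 1 − 0.106 + 0.422) = min(1, 1.316) = 1.000
R & (Q -> P) = max(0, 0.990 + 1.000 − 1) = max(0, 0.990) = 0.990
(Q <-> R) -> (R & (Q -> P)) = min(1, 1 − 0.116 + 0.990) = min(1, 1.874) = 1.000
~((Q <-> R) -> (R & (Q -> P))) = 1 − 1.000 = 0.000
((P -> P) -> R) (+) ~((Q <-> R) -> (R & (Q -> P))) = min(1, 0.990 + 0.000) = min(1, 0.990) = 0.990

0.990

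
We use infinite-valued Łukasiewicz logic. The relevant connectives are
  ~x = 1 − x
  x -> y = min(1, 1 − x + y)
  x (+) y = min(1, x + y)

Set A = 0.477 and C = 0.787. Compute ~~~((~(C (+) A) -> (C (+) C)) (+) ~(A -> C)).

C (+) A = min(1, 0.787 + 0.477) = min(1, 1.264) = 1.000
~(C (+) A) = 1 − 1.000 = 0.000
C (+) C = min(1, 0.787 + 0.787) = min(1, 1.574) = 1.000
~(C (+) A) -> (C (+) C) = min(1, 1 − 0.000 + 1.000) = min(1, 2.000) = 1.000
A -> C = min(1, 1 − 0.477 + 0.787) = min(1, 1.310) = 1.000
~(A -> C) = 1 − 1.000 = 0.000
(~(C (+) A) -> (C (+) C)) (+) ~(A -> C) = min(1, 1.000 + 0.000) = min(1, 1.000) = 1.000
~((~(C (+) A) -> (C (+) C)) (+) ~(A -> C)) = 1 − 1.000 = 0.000
~~((~(C (+) A) -> (C (+) C)) (+) ~(A -> C)) = 1 − 0.000 = 1.000
~~~((~(C (+) A) -> (C (+) C)) (+) ~(A -> C)) = 1 − 1.000 = 0.000

0.000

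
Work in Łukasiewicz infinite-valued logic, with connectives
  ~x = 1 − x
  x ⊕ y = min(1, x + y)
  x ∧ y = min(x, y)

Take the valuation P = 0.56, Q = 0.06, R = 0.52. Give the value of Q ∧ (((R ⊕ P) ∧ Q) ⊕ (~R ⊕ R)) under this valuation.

R ⊕ P = min(1, 0.52 + 0.56) = min(1, 1.08) = 1.00
(R ⊕ P) ∧ Q = min(1.00, 0.06) = 0.06
~R = 1 − 0.52 = 0.48
~R ⊕ R = min(1, 0.48 + 0.52) = min(1, 1.00) = 1.00
((R ⊕ P) ∧ Q) ⊕ (~R ⊕ R) = min(1, 0.06 + 1.00) = min(1, 1.06) = 1.00
Q ∧ (((R ⊕ P) ∧ Q) ⊕ (~R ⊕ R)) = min(0.06, 1.00) = 0.06

0.06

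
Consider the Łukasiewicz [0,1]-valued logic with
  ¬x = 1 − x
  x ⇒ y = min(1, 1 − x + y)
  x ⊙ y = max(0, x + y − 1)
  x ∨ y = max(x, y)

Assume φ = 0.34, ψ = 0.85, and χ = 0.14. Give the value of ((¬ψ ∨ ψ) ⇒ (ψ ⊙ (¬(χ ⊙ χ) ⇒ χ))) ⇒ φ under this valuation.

¬ψ = 1 − 0.85 = 0.15
¬ψ ∨ ψ = max(0.15, 0.85) = 0.85
χ ⊙ χ = max(0, 0.14 + 0.14 − 1) = max(0, -0.72) = 0.00
¬(χ ⊙ χ) = 1 − 0.00 = 1.00
¬(χ ⊙ χ) ⇒ χ = min(1, 1 − 1.00 + 0.14) = min(1, 0.14) = 0.14
ψ ⊙ (¬(χ ⊙ χ) ⇒ χ) = max(0, 0.85 + 0.14 − 1) = max(0, -0.01) = 0.00
(¬ψ ∨ ψ) ⇒ (ψ ⊙ (¬(χ ⊙ χ) ⇒ χ)) = min(1, 1 − 0.85 + 0.00) = min(1, 0.15) = 0.15
((¬ψ ∨ ψ) ⇒ (ψ ⊙ (¬(χ ⊙ χ) ⇒ χ))) ⇒ φ = min(1, 1 − 0.15 + 0.34) = min(1, 1.19) = 1.00

1.00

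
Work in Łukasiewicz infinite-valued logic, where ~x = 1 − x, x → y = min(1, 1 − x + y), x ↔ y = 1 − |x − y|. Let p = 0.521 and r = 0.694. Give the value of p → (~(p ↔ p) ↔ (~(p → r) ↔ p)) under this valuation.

p ↔ p = 1 − |0.521 − 0.521| = 1 − 0.000 = 1.000
~(p ↔ p) = 1 − 1.000 = 0.000
p → r = min(1, 1 − 0.521 + 0.694) = min(1, 1.173) = 1.000
~(p → r) = 1 − 1.000 = 0.000
~(p → r) ↔ p = 1 − |0.000 − 0.521| = 1 − 0.521 = 0.479
~(p ↔ p) ↔ (~(p → r) ↔ p) = 1 − |0.000 − 0.479| = 1 − 0.479 = 0.521
p → (~(p ↔ p) ↔ (~(p → r) ↔ p)) = min(1, 1 − 0.521 + 0.521) = min(1, 1.000) = 1.000

1.000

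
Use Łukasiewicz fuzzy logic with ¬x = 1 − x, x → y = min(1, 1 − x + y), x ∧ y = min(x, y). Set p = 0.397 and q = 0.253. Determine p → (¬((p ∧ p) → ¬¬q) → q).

p ∧ p = min(0.397, 0.397) = 0.397
¬q = 1 − 0.253 = 0.747
¬¬q = 1 − 0.747 = 0.253
(p ∧ p) → ¬¬q = min(1, 1 − 0.397 + 0.253) = min(1, 0.856) = 0.856
¬((p ∧ p) → ¬¬q) = 1 − 0.856 = 0.144
¬((p ∧ p) → ¬¬q) → q = min(1, 1 − 0.144 + 0.253) = min(1, 1.109) = 1.000
p → (¬((p ∧ p) → ¬¬q) → q) = min(1, 1 − 0.397 + 1.000) = min(1, 1.603) = 1.000

1.000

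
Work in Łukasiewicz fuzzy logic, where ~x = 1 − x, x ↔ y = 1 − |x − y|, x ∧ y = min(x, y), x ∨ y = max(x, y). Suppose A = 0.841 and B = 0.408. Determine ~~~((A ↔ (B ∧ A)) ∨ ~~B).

B ∧ A = min(0.408, 0.841) = 0.408
A ↔ (B ∧ A) = 1 − |0.841 − 0.408| = 1 − 0.433 = 0.567
~B = 1 − 0.408 = 0.592
~~B = 1 − 0.592 = 0.408
(A ↔ (B ∧ A)) ∨ ~~B = max(0.567, 0.408) = 0.567
~((A ↔ (B ∧ A)) ∨ ~~B) = 1 − 0.567 = 0.433
~~((A ↔ (B ∧ A)) ∨ ~~B) = 1 − 0.433 = 0.567
~~~((A ↔ (B ∧ A)) ∨ ~~B) = 1 − 0.567 = 0.433

0.433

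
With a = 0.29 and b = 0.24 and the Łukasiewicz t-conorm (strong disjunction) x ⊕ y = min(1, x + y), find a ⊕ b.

0.53

a ⊕ b = min(1, 0.29 + 0.24) = min(1, 0.53) = 0.53
For comparison, the Gödel t-conorm max(x, y) would give 0.29.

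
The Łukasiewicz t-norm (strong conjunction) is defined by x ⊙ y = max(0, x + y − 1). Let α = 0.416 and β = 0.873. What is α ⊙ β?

α ⊙ β = max(0, 0.416 + 0.873 − 1) = max(0, 0.289) = 0.289
For comparison, the Gödel (minimum) t-norm min(x, y) would give 0.416.

0.289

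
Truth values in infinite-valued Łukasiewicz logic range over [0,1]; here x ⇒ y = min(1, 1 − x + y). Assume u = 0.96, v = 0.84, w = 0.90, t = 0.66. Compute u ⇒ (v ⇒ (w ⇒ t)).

0.96

w ⇒ t = min(1, 1 − 0.90 + 0.66) = min(1, 0.76) = 0.76
v ⇒ (w ⇒ t) = min(1, 1 − 0.84 + 0.76) = min(1, 0.92) = 0.92
u ⇒ (v ⇒ (w ⇒ t)) = min(1, 1 − 0.96 + 0.92) = min(1, 0.96) = 0.96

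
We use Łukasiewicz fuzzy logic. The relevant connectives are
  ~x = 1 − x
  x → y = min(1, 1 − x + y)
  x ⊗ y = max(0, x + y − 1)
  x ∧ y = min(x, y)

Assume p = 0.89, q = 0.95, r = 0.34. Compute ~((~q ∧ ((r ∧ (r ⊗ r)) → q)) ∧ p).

~q = 1 − 0.95 = 0.05
r ⊗ r = max(0, 0.34 + 0.34 − 1) = max(0, -0.32) = 0.00
r ∧ (r ⊗ r) = min(0.34, 0.00) = 0.00
(r ∧ (r ⊗ r)) → q = min(1, 1 − 0.00 + 0.95) = min(1, 1.95) = 1.00
~q ∧ ((r ∧ (r ⊗ r)) → q) = min(0.05, 1.00) = 0.05
(~q ∧ ((r ∧ (r ⊗ r)) → q)) ∧ p = min(0.05, 0.89) = 0.05
~((~q ∧ ((r ∧ (r ⊗ r)) → q)) ∧ p) = 1 − 0.05 = 0.95

0.95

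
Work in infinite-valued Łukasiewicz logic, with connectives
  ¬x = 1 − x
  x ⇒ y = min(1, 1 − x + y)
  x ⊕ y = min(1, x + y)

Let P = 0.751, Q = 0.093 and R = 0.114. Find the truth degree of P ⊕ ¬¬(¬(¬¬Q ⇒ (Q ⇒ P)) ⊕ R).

¬Q = 1 − 0.093 = 0.907
¬¬Q = 1 − 0.907 = 0.093
Q ⇒ P = min(1, 1 − 0.093 + 0.751) = min(1, 1.658) = 1.000
¬¬Q ⇒ (Q ⇒ P) = min(1, 1 − 0.093 + 1.000) = min(1, 1.907) = 1.000
¬(¬¬Q ⇒ (Q ⇒ P)) = 1 − 1.000 = 0.000
¬(¬¬Q ⇒ (Q ⇒ P)) ⊕ R = min(1, 0.000 + 0.114) = min(1, 0.114) = 0.114
¬(¬(¬¬Q ⇒ (Q ⇒ P)) ⊕ R) = 1 − 0.114 = 0.886
¬¬(¬(¬¬Q ⇒ (Q ⇒ P)) ⊕ R) = 1 − 0.886 = 0.114
P ⊕ ¬¬(¬(¬¬Q ⇒ (Q ⇒ P)) ⊕ R) = min(1, 0.751 + 0.114) = min(1, 0.865) = 0.865

0.865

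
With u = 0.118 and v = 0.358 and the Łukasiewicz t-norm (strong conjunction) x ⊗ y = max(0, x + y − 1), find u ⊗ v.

0.000

u ⊗ v = max(0, 0.118 + 0.358 − 1) = max(0, -0.524) = 0.000
For comparison, the Gödel (minimum) t-norm min(x, y) would give 0.118.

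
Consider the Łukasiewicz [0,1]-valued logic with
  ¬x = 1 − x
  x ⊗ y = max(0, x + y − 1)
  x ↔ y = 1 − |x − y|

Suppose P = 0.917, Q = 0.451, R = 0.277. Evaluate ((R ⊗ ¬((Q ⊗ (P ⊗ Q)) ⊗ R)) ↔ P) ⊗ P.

0.277

P ⊗ Q = max(0, 0.917 + 0.451 − 1) = max(0, 0.368) = 0.368
Q ⊗ (P ⊗ Q) = max(0, 0.451 + 0.368 − 1) = max(0, -0.181) = 0.000
(Q ⊗ (P ⊗ Q)) ⊗ R = max(0, 0.000 + 0.277 − 1) = max(0, -0.723) = 0.000
¬((Q ⊗ (P ⊗ Q)) ⊗ R) = 1 − 0.000 = 1.000
R ⊗ ¬((Q ⊗ (P ⊗ Q)) ⊗ R) = max(0, 0.277 + 1.000 − 1) = max(0, 0.277) = 0.277
(R ⊗ ¬((Q ⊗ (P ⊗ Q)) ⊗ R)) ↔ P = 1 − |0.277 − 0.917| = 1 − 0.640 = 0.360
((R ⊗ ¬((Q ⊗ (P ⊗ Q)) ⊗ R)) ↔ P) ⊗ P = max(0, 0.360 + 0.917 − 1) = max(0, 0.277) = 0.277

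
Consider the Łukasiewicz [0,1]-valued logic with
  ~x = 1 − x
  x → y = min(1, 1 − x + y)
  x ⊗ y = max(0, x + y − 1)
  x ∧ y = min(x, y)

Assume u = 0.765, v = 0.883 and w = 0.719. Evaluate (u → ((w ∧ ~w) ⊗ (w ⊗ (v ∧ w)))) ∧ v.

~w = 1 − 0.719 = 0.281
w ∧ ~w = min(0.719, 0.281) = 0.281
v ∧ w = min(0.883, 0.719) = 0.719
w ⊗ (v ∧ w) = max(0, 0.719 + 0.719 − 1) = max(0, 0.438) = 0.438
(w ∧ ~w) ⊗ (w ⊗ (v ∧ w)) = max(0, 0.281 + 0.438 − 1) = max(0, -0.281) = 0.000
u → ((w ∧ ~w) ⊗ (w ⊗ (v ∧ w))) = min(1, 1 − 0.765 + 0.000) = min(1, 0.235) = 0.235
(u → ((w ∧ ~w) ⊗ (w ⊗ (v ∧ w)))) ∧ v = min(0.235, 0.883) = 0.235

0.235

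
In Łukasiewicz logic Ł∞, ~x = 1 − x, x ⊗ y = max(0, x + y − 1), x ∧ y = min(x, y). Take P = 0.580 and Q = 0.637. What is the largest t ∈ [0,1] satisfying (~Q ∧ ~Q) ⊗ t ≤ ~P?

1.000

~Q = 1 − 0.637 = 0.363
~Q ∧ ~Q = min(0.363, 0.363) = 0.363
So the left factor is ~Q ∧ ~Q = 0.363.
~P = 1 − 0.580 = 0.420
So the right-hand bound is ~P = 0.420.
The residuum of the Łukasiewicz t-norm gives the supremum: min(1, 1 − 0.363 + 0.420).
1 − 0.363 + 0.420 = 1.057, so t = min(1, 1.057) = 1.000.
Check: 0.363 ⊗ 1.000 = max(0, 0.363) = 0.363 ≤ 0.420.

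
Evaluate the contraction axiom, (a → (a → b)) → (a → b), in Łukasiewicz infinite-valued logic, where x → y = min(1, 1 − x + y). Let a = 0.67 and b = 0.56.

a → b = min(1, 1 − 0.67 + 0.56) = min(1, 0.89) = 0.89
a → (a → b) = min(1, 1 − 0.67 + 0.89) = min(1, 1.22) = 1.00
(a → (a → b)) → (a → b) = min(1, 1 − 1.00 + 0.89) = min(1, 0.89) = 0.89
(The value 0.89 < 1 shows this instance is not satisfied; fails in Ł∞ (the t-norm is not idempotent).)

0.89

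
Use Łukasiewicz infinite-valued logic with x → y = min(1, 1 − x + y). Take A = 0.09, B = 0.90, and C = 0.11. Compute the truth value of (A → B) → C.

0.11

A → B = min(1, 1 − 0.09 + 0.90) = min(1, 1.81) = 1.00
(A → B) → C = min(1, 1 − 1.00 + 0.11) = min(1, 0.11) = 0.11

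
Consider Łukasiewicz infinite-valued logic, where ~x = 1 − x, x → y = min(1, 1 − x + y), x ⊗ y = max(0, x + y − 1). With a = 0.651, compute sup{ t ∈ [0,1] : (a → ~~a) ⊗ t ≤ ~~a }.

~a = 1 − 0.651 = 0.349
~~a = 1 − 0.349 = 0.651
a → ~~a = min(1, 1 − 0.651 + 0.651) = min(1, 1.000) = 1.000
So the left factor is a → ~~a = 1.000.
So the right-hand bound is ~~a = 0.651.
The residuum of the Łukasiewicz t-norm gives the supremum: min(1, 1 − 1.000 + 0.651).
1 − 1.000 + 0.651 = 0.651, so t = min(1, 0.651) = 0.651.
Check: 1.000 ⊗ 0.651 = max(0, 0.651) = 0.651 ≤ 0.651.

0.651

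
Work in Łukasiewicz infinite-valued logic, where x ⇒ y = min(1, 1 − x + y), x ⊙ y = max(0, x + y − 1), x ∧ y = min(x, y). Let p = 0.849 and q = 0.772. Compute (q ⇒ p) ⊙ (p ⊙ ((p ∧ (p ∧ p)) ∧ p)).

q ⇒ p = min(1, 1 − 0.772 + 0.849) = min(1, 1.077) = 1.000
p ∧ p = min(0.849, 0.849) = 0.849
p ∧ (p ∧ p) = min(0.849, 0.849) = 0.849
(p ∧ (p ∧ p)) ∧ p = min(0.849, 0.849) = 0.849
p ⊙ ((p ∧ (p ∧ p)) ∧ p) = max(0, 0.849 + 0.849 − 1) = max(0, 0.698) = 0.698
(q ⇒ p) ⊙ (p ⊙ ((p ∧ (p ∧ p)) ∧ p)) = max(0, 1.000 + 0.698 − 1) = max(0, 0.698) = 0.698

0.698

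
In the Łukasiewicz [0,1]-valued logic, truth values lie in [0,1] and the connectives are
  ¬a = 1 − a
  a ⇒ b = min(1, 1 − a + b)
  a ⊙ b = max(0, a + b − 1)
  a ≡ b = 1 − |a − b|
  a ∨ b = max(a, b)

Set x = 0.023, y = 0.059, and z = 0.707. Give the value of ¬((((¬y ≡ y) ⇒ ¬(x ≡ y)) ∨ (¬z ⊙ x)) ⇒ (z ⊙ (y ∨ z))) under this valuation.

0.504

¬y = 1 − 0.059 = 0.941
¬y ≡ y = 1 − |0.941 − 0.059| = 1 − 0.882 = 0.118
x ≡ y = 1 − |0.023 − 0.059| = 1 − 0.036 = 0.964
¬(x ≡ y) = 1 − 0.964 = 0.036
(¬y ≡ y) ⇒ ¬(x ≡ y) = min(1, 1 − 0.118 + 0.036) = min(1, 0.918) = 0.918
¬z = 1 − 0.707 = 0.293
¬z ⊙ x = max(0, 0.293 + 0.023 − 1) = max(0, -0.684) = 0.000
((¬y ≡ y) ⇒ ¬(x ≡ y)) ∨ (¬z ⊙ x) = max(0.918, 0.000) = 0.918
y ∨ z = max(0.059, 0.707) = 0.707
z ⊙ (y ∨ z) = max(0, 0.707 + 0.707 − 1) = max(0, 0.414) = 0.414
(((¬y ≡ y) ⇒ ¬(x ≡ y)) ∨ (¬z ⊙ x)) ⇒ (z ⊙ (y ∨ z)) = min(1, 1 − 0.918 + 0.414) = min(1, 0.496) = 0.496
¬((((¬y ≡ y) ⇒ ¬(x ≡ y)) ∨ (¬z ⊙ x)) ⇒ (z ⊙ (y ∨ z))) = 1 − 0.496 = 0.504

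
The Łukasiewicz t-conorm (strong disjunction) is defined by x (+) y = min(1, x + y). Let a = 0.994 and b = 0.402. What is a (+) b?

1.000

a (+) b = min(1, 0.994 + 0.402) = min(1, 1.396) = 1.000
For comparison, the Gödel t-conorm max(x, y) would give 0.994.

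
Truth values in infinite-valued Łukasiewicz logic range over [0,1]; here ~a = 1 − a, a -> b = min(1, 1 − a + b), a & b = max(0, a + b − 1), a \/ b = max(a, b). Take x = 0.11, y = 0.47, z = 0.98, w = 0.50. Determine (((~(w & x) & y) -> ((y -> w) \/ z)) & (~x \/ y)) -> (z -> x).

w & x = max(0, 0.50 + 0.11 − 1) = max(0, -0.39) = 0.00
~(w & x) = 1 − 0.00 = 1.00
~(w & x) & y = max(0, 1.00 + 0.47 − 1) = max(0, 0.47) = 0.47
y -> w = min(1, 1 − 0.47 + 0.50) = min(1, 1.03) = 1.00
(y -> w) \/ z = max(1.00, 0.98) = 1.00
(~(w & x) & y) -> ((y -> w) \/ z) = min(1, 1 − 0.47 + 1.00) = min(1, 1.53) = 1.00
~x = 1 − 0.11 = 0.89
~x \/ y = max(0.89, 0.47) = 0.89
((~(w & x) & y) -> ((y -> w) \/ z)) & (~x \/ y) = max(0, 1.00 + 0.89 − 1) = max(0, 0.89) = 0.89
z -> x = min(1, 1 − 0.98 + 0.11) = min(1, 0.13) = 0.13
(((~(w & x) & y) -> ((y -> w) \/ z)) & (~x \/ y)) -> (z -> x) = min(1, 1 − 0.89 + 0.13) = min(1, 0.24) = 0.24

0.24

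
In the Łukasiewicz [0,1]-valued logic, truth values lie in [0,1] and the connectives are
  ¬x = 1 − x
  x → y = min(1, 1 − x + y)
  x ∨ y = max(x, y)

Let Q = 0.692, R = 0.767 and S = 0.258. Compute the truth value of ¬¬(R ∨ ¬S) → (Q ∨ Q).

¬S = 1 − 0.258 = 0.742
R ∨ ¬S = max(0.767, 0.742) = 0.767
¬(R ∨ ¬S) = 1 − 0.767 = 0.233
¬¬(R ∨ ¬S) = 1 − 0.233 = 0.767
Q ∨ Q = max(0.692, 0.692) = 0.692
¬¬(R ∨ ¬S) → (Q ∨ Q) = min(1, 1 − 0.767 + 0.692) = min(1, 0.925) = 0.925

0.925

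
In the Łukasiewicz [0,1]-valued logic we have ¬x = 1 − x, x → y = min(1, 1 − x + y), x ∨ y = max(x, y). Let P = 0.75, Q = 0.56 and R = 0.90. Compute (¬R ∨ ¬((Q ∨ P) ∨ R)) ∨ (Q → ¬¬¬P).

0.69

¬R = 1 − 0.90 = 0.10
Q ∨ P = max(0.56, 0.75) = 0.75
(Q ∨ P) ∨ R = max(0.75, 0.90) = 0.90
¬((Q ∨ P) ∨ R) = 1 − 0.90 = 0.10
¬R ∨ ¬((Q ∨ P) ∨ R) = max(0.10, 0.10) = 0.10
¬P = 1 − 0.75 = 0.25
¬¬P = 1 − 0.25 = 0.75
¬¬¬P = 1 − 0.75 = 0.25
Q → ¬¬¬P = min(1, 1 − 0.56 + 0.25) = min(1, 0.69) = 0.69
(¬R ∨ ¬((Q ∨ P) ∨ R)) ∨ (Q → ¬¬¬P) = max(0.10, 0.69) = 0.69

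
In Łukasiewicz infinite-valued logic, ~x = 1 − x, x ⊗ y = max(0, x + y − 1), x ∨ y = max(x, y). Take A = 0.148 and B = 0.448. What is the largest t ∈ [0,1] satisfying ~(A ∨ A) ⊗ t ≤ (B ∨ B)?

A ∨ A = max(0.148, 0.148) = 0.148
~(A ∨ A) = 1 − 0.148 = 0.852
So the left factor is ~(A ∨ A) = 0.852.
B ∨ B = max(0.448, 0.448) = 0.448
So the right-hand bound is B ∨ B = 0.448.
The residuum of the Łukasiewicz t-norm gives the supremum: min(1, 1 − 0.852 + 0.448).
1 − 0.852 + 0.448 = 0.596, so t = min(1, 0.596) = 0.596.
Check: 0.852 ⊗ 0.596 = max(0, 0.448) = 0.448 ≤ 0.448.

0.596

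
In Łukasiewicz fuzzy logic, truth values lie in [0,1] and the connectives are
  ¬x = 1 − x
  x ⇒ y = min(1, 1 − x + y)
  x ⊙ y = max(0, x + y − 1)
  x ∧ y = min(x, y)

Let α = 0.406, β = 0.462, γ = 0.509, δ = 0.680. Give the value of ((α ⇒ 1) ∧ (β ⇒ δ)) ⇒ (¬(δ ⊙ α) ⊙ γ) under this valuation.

α ⇒ 1 = min(1, 1 − 0.406 + 1.000) = min(1, 1.594) = 1.000
β ⇒ δ = min(1, 1 − 0.462 + 0.680) = min(1, 1.218) = 1.000
(α ⇒ 1) ∧ (β ⇒ δ) = min(1.000, 1.000) = 1.000
δ ⊙ α = max(0, 0.680 + 0.406 − 1) = max(0, 0.086) = 0.086
¬(δ ⊙ α) = 1 − 0.086 = 0.914
¬(δ ⊙ α) ⊙ γ = max(0, 0.914 + 0.509 − 1) = max(0, 0.423) = 0.423
((α ⇒ 1) ∧ (β ⇒ δ)) ⇒ (¬(δ ⊙ α) ⊙ γ) = min(1, 1 − 1.000 + 0.423) = min(1, 0.423) = 0.423

0.423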